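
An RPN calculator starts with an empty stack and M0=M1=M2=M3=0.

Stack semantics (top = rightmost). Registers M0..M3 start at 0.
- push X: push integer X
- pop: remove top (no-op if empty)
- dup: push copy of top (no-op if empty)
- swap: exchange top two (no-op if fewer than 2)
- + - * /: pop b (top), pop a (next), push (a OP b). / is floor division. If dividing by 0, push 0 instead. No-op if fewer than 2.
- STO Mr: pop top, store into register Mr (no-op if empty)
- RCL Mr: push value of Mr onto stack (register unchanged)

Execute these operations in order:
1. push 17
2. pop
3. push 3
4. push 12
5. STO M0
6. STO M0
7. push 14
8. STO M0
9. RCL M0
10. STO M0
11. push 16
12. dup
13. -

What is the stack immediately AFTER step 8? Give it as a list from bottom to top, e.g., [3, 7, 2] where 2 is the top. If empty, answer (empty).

After op 1 (push 17): stack=[17] mem=[0,0,0,0]
After op 2 (pop): stack=[empty] mem=[0,0,0,0]
After op 3 (push 3): stack=[3] mem=[0,0,0,0]
After op 4 (push 12): stack=[3,12] mem=[0,0,0,0]
After op 5 (STO M0): stack=[3] mem=[12,0,0,0]
After op 6 (STO M0): stack=[empty] mem=[3,0,0,0]
After op 7 (push 14): stack=[14] mem=[3,0,0,0]
After op 8 (STO M0): stack=[empty] mem=[14,0,0,0]

(empty)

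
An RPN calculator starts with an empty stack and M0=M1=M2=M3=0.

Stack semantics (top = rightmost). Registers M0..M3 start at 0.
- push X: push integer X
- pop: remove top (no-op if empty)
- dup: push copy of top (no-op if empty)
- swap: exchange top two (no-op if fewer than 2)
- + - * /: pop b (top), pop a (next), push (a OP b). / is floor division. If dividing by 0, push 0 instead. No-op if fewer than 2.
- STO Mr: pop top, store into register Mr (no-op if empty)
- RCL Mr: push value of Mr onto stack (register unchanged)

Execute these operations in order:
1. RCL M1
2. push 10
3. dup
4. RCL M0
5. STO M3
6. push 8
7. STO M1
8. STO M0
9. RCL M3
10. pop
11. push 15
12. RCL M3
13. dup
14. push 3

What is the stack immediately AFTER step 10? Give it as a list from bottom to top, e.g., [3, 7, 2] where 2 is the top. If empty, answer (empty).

After op 1 (RCL M1): stack=[0] mem=[0,0,0,0]
After op 2 (push 10): stack=[0,10] mem=[0,0,0,0]
After op 3 (dup): stack=[0,10,10] mem=[0,0,0,0]
After op 4 (RCL M0): stack=[0,10,10,0] mem=[0,0,0,0]
After op 5 (STO M3): stack=[0,10,10] mem=[0,0,0,0]
After op 6 (push 8): stack=[0,10,10,8] mem=[0,0,0,0]
After op 7 (STO M1): stack=[0,10,10] mem=[0,8,0,0]
After op 8 (STO M0): stack=[0,10] mem=[10,8,0,0]
After op 9 (RCL M3): stack=[0,10,0] mem=[10,8,0,0]
After op 10 (pop): stack=[0,10] mem=[10,8,0,0]

[0, 10]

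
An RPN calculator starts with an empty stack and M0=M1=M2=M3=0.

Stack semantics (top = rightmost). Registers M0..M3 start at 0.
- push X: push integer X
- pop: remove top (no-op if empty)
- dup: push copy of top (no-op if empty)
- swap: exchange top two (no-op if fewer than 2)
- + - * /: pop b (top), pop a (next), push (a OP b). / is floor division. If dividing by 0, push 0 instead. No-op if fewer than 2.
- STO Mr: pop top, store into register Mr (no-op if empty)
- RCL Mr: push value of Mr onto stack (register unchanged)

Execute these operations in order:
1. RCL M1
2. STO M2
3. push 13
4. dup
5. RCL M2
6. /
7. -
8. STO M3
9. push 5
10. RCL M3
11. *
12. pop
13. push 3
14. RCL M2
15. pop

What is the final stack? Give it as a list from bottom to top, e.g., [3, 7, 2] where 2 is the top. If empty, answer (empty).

Answer: [3]

Derivation:
After op 1 (RCL M1): stack=[0] mem=[0,0,0,0]
After op 2 (STO M2): stack=[empty] mem=[0,0,0,0]
After op 3 (push 13): stack=[13] mem=[0,0,0,0]
After op 4 (dup): stack=[13,13] mem=[0,0,0,0]
After op 5 (RCL M2): stack=[13,13,0] mem=[0,0,0,0]
After op 6 (/): stack=[13,0] mem=[0,0,0,0]
After op 7 (-): stack=[13] mem=[0,0,0,0]
After op 8 (STO M3): stack=[empty] mem=[0,0,0,13]
After op 9 (push 5): stack=[5] mem=[0,0,0,13]
After op 10 (RCL M3): stack=[5,13] mem=[0,0,0,13]
After op 11 (*): stack=[65] mem=[0,0,0,13]
After op 12 (pop): stack=[empty] mem=[0,0,0,13]
After op 13 (push 3): stack=[3] mem=[0,0,0,13]
After op 14 (RCL M2): stack=[3,0] mem=[0,0,0,13]
After op 15 (pop): stack=[3] mem=[0,0,0,13]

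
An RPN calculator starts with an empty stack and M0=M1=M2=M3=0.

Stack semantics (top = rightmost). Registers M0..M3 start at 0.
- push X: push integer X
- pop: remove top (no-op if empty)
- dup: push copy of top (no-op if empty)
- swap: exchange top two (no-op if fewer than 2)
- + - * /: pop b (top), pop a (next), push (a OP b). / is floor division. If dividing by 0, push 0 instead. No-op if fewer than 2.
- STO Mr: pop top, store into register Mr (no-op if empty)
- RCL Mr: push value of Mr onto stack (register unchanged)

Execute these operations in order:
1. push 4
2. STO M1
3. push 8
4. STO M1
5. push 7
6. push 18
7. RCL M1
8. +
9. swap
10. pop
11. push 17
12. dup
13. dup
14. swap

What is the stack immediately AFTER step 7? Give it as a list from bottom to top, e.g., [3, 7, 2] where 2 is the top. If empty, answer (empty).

After op 1 (push 4): stack=[4] mem=[0,0,0,0]
After op 2 (STO M1): stack=[empty] mem=[0,4,0,0]
After op 3 (push 8): stack=[8] mem=[0,4,0,0]
After op 4 (STO M1): stack=[empty] mem=[0,8,0,0]
After op 5 (push 7): stack=[7] mem=[0,8,0,0]
After op 6 (push 18): stack=[7,18] mem=[0,8,0,0]
After op 7 (RCL M1): stack=[7,18,8] mem=[0,8,0,0]

[7, 18, 8]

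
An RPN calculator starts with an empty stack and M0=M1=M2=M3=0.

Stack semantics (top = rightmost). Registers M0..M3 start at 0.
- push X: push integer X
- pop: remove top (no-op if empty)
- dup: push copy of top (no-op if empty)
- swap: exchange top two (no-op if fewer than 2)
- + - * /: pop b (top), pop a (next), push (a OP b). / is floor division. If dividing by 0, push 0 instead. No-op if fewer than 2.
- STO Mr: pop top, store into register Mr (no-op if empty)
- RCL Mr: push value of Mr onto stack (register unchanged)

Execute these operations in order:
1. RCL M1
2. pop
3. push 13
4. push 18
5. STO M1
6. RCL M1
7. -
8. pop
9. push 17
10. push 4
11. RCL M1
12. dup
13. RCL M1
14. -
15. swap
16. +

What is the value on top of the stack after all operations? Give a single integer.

After op 1 (RCL M1): stack=[0] mem=[0,0,0,0]
After op 2 (pop): stack=[empty] mem=[0,0,0,0]
After op 3 (push 13): stack=[13] mem=[0,0,0,0]
After op 4 (push 18): stack=[13,18] mem=[0,0,0,0]
After op 5 (STO M1): stack=[13] mem=[0,18,0,0]
After op 6 (RCL M1): stack=[13,18] mem=[0,18,0,0]
After op 7 (-): stack=[-5] mem=[0,18,0,0]
After op 8 (pop): stack=[empty] mem=[0,18,0,0]
After op 9 (push 17): stack=[17] mem=[0,18,0,0]
After op 10 (push 4): stack=[17,4] mem=[0,18,0,0]
After op 11 (RCL M1): stack=[17,4,18] mem=[0,18,0,0]
After op 12 (dup): stack=[17,4,18,18] mem=[0,18,0,0]
After op 13 (RCL M1): stack=[17,4,18,18,18] mem=[0,18,0,0]
After op 14 (-): stack=[17,4,18,0] mem=[0,18,0,0]
After op 15 (swap): stack=[17,4,0,18] mem=[0,18,0,0]
After op 16 (+): stack=[17,4,18] mem=[0,18,0,0]

Answer: 18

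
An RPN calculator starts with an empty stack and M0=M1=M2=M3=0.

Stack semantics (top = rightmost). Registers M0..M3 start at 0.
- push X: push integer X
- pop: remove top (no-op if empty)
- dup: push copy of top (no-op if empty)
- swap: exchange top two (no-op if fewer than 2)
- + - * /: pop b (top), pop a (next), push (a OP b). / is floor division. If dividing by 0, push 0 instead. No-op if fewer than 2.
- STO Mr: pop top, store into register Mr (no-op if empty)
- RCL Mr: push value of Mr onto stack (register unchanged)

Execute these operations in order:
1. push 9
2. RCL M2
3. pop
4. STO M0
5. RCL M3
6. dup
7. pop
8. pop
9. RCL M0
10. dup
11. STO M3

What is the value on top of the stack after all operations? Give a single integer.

Answer: 9

Derivation:
After op 1 (push 9): stack=[9] mem=[0,0,0,0]
After op 2 (RCL M2): stack=[9,0] mem=[0,0,0,0]
After op 3 (pop): stack=[9] mem=[0,0,0,0]
After op 4 (STO M0): stack=[empty] mem=[9,0,0,0]
After op 5 (RCL M3): stack=[0] mem=[9,0,0,0]
After op 6 (dup): stack=[0,0] mem=[9,0,0,0]
After op 7 (pop): stack=[0] mem=[9,0,0,0]
After op 8 (pop): stack=[empty] mem=[9,0,0,0]
After op 9 (RCL M0): stack=[9] mem=[9,0,0,0]
After op 10 (dup): stack=[9,9] mem=[9,0,0,0]
After op 11 (STO M3): stack=[9] mem=[9,0,0,9]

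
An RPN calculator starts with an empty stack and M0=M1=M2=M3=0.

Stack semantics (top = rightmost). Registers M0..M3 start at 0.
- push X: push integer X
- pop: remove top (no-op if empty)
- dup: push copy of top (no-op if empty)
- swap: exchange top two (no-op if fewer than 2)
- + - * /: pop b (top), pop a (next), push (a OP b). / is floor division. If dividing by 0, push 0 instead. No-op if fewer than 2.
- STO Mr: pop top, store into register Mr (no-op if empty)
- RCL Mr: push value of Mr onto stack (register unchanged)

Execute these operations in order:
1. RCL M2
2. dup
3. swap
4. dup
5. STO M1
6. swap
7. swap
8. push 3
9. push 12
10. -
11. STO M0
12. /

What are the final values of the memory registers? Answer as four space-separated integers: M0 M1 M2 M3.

After op 1 (RCL M2): stack=[0] mem=[0,0,0,0]
After op 2 (dup): stack=[0,0] mem=[0,0,0,0]
After op 3 (swap): stack=[0,0] mem=[0,0,0,0]
After op 4 (dup): stack=[0,0,0] mem=[0,0,0,0]
After op 5 (STO M1): stack=[0,0] mem=[0,0,0,0]
After op 6 (swap): stack=[0,0] mem=[0,0,0,0]
After op 7 (swap): stack=[0,0] mem=[0,0,0,0]
After op 8 (push 3): stack=[0,0,3] mem=[0,0,0,0]
After op 9 (push 12): stack=[0,0,3,12] mem=[0,0,0,0]
After op 10 (-): stack=[0,0,-9] mem=[0,0,0,0]
After op 11 (STO M0): stack=[0,0] mem=[-9,0,0,0]
After op 12 (/): stack=[0] mem=[-9,0,0,0]

Answer: -9 0 0 0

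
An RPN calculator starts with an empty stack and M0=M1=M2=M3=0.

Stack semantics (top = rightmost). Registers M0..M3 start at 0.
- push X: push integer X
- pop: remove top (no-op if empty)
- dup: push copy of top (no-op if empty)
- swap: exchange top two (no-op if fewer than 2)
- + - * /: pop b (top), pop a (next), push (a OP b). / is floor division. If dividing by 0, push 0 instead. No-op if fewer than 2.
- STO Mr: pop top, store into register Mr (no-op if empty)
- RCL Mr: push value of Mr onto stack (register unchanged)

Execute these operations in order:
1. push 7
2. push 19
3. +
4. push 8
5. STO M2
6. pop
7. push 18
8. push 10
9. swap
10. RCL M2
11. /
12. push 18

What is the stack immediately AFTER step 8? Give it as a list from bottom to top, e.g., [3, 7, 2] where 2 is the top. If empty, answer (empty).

After op 1 (push 7): stack=[7] mem=[0,0,0,0]
After op 2 (push 19): stack=[7,19] mem=[0,0,0,0]
After op 3 (+): stack=[26] mem=[0,0,0,0]
After op 4 (push 8): stack=[26,8] mem=[0,0,0,0]
After op 5 (STO M2): stack=[26] mem=[0,0,8,0]
After op 6 (pop): stack=[empty] mem=[0,0,8,0]
After op 7 (push 18): stack=[18] mem=[0,0,8,0]
After op 8 (push 10): stack=[18,10] mem=[0,0,8,0]

[18, 10]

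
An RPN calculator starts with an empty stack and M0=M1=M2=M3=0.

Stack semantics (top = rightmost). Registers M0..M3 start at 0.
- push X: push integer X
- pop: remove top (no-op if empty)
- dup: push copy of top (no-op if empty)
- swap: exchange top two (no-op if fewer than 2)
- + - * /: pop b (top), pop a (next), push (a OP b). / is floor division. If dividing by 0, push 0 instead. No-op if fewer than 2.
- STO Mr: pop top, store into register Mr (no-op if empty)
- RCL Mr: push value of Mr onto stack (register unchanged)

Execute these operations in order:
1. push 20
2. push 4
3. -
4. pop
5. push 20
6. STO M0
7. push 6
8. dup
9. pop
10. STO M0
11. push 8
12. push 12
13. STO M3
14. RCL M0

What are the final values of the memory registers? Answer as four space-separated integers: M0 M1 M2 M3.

Answer: 6 0 0 12

Derivation:
After op 1 (push 20): stack=[20] mem=[0,0,0,0]
After op 2 (push 4): stack=[20,4] mem=[0,0,0,0]
After op 3 (-): stack=[16] mem=[0,0,0,0]
After op 4 (pop): stack=[empty] mem=[0,0,0,0]
After op 5 (push 20): stack=[20] mem=[0,0,0,0]
After op 6 (STO M0): stack=[empty] mem=[20,0,0,0]
After op 7 (push 6): stack=[6] mem=[20,0,0,0]
After op 8 (dup): stack=[6,6] mem=[20,0,0,0]
After op 9 (pop): stack=[6] mem=[20,0,0,0]
After op 10 (STO M0): stack=[empty] mem=[6,0,0,0]
After op 11 (push 8): stack=[8] mem=[6,0,0,0]
After op 12 (push 12): stack=[8,12] mem=[6,0,0,0]
After op 13 (STO M3): stack=[8] mem=[6,0,0,12]
After op 14 (RCL M0): stack=[8,6] mem=[6,0,0,12]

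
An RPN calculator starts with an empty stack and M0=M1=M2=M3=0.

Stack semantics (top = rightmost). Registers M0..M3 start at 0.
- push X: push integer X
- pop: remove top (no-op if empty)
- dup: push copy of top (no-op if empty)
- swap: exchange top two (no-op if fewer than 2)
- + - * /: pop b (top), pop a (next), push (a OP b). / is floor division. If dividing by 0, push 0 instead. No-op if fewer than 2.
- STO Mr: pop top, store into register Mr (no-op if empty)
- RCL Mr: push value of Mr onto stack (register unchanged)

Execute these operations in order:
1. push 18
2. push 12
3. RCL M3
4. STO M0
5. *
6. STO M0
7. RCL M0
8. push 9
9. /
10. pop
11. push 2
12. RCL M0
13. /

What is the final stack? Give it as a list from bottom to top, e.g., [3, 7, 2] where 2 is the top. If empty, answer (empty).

After op 1 (push 18): stack=[18] mem=[0,0,0,0]
After op 2 (push 12): stack=[18,12] mem=[0,0,0,0]
After op 3 (RCL M3): stack=[18,12,0] mem=[0,0,0,0]
After op 4 (STO M0): stack=[18,12] mem=[0,0,0,0]
After op 5 (*): stack=[216] mem=[0,0,0,0]
After op 6 (STO M0): stack=[empty] mem=[216,0,0,0]
After op 7 (RCL M0): stack=[216] mem=[216,0,0,0]
After op 8 (push 9): stack=[216,9] mem=[216,0,0,0]
After op 9 (/): stack=[24] mem=[216,0,0,0]
After op 10 (pop): stack=[empty] mem=[216,0,0,0]
After op 11 (push 2): stack=[2] mem=[216,0,0,0]
After op 12 (RCL M0): stack=[2,216] mem=[216,0,0,0]
After op 13 (/): stack=[0] mem=[216,0,0,0]

Answer: [0]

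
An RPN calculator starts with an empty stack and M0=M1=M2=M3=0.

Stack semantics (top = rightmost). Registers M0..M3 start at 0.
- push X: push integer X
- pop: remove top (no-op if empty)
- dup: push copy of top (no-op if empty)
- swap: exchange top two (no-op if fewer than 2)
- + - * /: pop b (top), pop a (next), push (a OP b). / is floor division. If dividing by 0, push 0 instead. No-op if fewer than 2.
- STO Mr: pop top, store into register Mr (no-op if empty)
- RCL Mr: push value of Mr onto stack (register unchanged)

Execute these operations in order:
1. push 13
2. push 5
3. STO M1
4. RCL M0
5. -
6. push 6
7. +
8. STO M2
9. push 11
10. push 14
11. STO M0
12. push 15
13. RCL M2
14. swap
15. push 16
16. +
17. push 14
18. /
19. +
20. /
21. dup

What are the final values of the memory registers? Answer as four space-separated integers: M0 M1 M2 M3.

After op 1 (push 13): stack=[13] mem=[0,0,0,0]
After op 2 (push 5): stack=[13,5] mem=[0,0,0,0]
After op 3 (STO M1): stack=[13] mem=[0,5,0,0]
After op 4 (RCL M0): stack=[13,0] mem=[0,5,0,0]
After op 5 (-): stack=[13] mem=[0,5,0,0]
After op 6 (push 6): stack=[13,6] mem=[0,5,0,0]
After op 7 (+): stack=[19] mem=[0,5,0,0]
After op 8 (STO M2): stack=[empty] mem=[0,5,19,0]
After op 9 (push 11): stack=[11] mem=[0,5,19,0]
After op 10 (push 14): stack=[11,14] mem=[0,5,19,0]
After op 11 (STO M0): stack=[11] mem=[14,5,19,0]
After op 12 (push 15): stack=[11,15] mem=[14,5,19,0]
After op 13 (RCL M2): stack=[11,15,19] mem=[14,5,19,0]
After op 14 (swap): stack=[11,19,15] mem=[14,5,19,0]
After op 15 (push 16): stack=[11,19,15,16] mem=[14,5,19,0]
After op 16 (+): stack=[11,19,31] mem=[14,5,19,0]
After op 17 (push 14): stack=[11,19,31,14] mem=[14,5,19,0]
After op 18 (/): stack=[11,19,2] mem=[14,5,19,0]
After op 19 (+): stack=[11,21] mem=[14,5,19,0]
After op 20 (/): stack=[0] mem=[14,5,19,0]
After op 21 (dup): stack=[0,0] mem=[14,5,19,0]

Answer: 14 5 19 0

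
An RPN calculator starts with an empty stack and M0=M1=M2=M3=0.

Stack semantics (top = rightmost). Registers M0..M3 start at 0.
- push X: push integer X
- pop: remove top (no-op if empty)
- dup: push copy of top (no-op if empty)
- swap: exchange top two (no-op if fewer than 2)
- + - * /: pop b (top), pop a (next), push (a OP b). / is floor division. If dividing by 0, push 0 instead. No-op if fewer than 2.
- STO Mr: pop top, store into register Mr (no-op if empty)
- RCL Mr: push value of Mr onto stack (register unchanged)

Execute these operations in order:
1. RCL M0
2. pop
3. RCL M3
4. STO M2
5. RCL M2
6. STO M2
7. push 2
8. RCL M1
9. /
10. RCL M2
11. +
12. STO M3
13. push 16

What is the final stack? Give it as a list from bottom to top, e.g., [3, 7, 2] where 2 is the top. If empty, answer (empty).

Answer: [16]

Derivation:
After op 1 (RCL M0): stack=[0] mem=[0,0,0,0]
After op 2 (pop): stack=[empty] mem=[0,0,0,0]
After op 3 (RCL M3): stack=[0] mem=[0,0,0,0]
After op 4 (STO M2): stack=[empty] mem=[0,0,0,0]
After op 5 (RCL M2): stack=[0] mem=[0,0,0,0]
After op 6 (STO M2): stack=[empty] mem=[0,0,0,0]
After op 7 (push 2): stack=[2] mem=[0,0,0,0]
After op 8 (RCL M1): stack=[2,0] mem=[0,0,0,0]
After op 9 (/): stack=[0] mem=[0,0,0,0]
After op 10 (RCL M2): stack=[0,0] mem=[0,0,0,0]
After op 11 (+): stack=[0] mem=[0,0,0,0]
After op 12 (STO M3): stack=[empty] mem=[0,0,0,0]
After op 13 (push 16): stack=[16] mem=[0,0,0,0]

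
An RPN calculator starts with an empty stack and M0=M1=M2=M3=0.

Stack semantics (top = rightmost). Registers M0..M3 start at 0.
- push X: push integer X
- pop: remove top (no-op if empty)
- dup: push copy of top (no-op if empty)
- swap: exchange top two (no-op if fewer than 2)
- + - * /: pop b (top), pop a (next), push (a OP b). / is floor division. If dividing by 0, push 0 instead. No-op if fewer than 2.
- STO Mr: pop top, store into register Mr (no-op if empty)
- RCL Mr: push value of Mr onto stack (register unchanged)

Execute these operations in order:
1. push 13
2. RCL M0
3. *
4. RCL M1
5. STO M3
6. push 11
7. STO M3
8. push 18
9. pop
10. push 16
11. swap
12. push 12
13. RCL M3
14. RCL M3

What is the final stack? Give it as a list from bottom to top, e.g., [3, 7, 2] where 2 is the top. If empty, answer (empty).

After op 1 (push 13): stack=[13] mem=[0,0,0,0]
After op 2 (RCL M0): stack=[13,0] mem=[0,0,0,0]
After op 3 (*): stack=[0] mem=[0,0,0,0]
After op 4 (RCL M1): stack=[0,0] mem=[0,0,0,0]
After op 5 (STO M3): stack=[0] mem=[0,0,0,0]
After op 6 (push 11): stack=[0,11] mem=[0,0,0,0]
After op 7 (STO M3): stack=[0] mem=[0,0,0,11]
After op 8 (push 18): stack=[0,18] mem=[0,0,0,11]
After op 9 (pop): stack=[0] mem=[0,0,0,11]
After op 10 (push 16): stack=[0,16] mem=[0,0,0,11]
After op 11 (swap): stack=[16,0] mem=[0,0,0,11]
After op 12 (push 12): stack=[16,0,12] mem=[0,0,0,11]
After op 13 (RCL M3): stack=[16,0,12,11] mem=[0,0,0,11]
After op 14 (RCL M3): stack=[16,0,12,11,11] mem=[0,0,0,11]

Answer: [16, 0, 12, 11, 11]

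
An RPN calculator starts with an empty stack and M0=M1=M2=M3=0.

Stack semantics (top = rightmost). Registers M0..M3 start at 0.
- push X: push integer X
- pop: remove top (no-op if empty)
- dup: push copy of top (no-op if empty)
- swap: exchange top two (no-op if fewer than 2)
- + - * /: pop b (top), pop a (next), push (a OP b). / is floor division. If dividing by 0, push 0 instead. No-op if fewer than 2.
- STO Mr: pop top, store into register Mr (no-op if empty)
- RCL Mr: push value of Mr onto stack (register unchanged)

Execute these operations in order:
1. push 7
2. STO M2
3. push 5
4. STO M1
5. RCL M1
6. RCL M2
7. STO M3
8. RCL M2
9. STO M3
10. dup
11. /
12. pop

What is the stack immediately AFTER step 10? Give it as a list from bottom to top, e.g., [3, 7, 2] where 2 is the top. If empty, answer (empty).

After op 1 (push 7): stack=[7] mem=[0,0,0,0]
After op 2 (STO M2): stack=[empty] mem=[0,0,7,0]
After op 3 (push 5): stack=[5] mem=[0,0,7,0]
After op 4 (STO M1): stack=[empty] mem=[0,5,7,0]
After op 5 (RCL M1): stack=[5] mem=[0,5,7,0]
After op 6 (RCL M2): stack=[5,7] mem=[0,5,7,0]
After op 7 (STO M3): stack=[5] mem=[0,5,7,7]
After op 8 (RCL M2): stack=[5,7] mem=[0,5,7,7]
After op 9 (STO M3): stack=[5] mem=[0,5,7,7]
After op 10 (dup): stack=[5,5] mem=[0,5,7,7]

[5, 5]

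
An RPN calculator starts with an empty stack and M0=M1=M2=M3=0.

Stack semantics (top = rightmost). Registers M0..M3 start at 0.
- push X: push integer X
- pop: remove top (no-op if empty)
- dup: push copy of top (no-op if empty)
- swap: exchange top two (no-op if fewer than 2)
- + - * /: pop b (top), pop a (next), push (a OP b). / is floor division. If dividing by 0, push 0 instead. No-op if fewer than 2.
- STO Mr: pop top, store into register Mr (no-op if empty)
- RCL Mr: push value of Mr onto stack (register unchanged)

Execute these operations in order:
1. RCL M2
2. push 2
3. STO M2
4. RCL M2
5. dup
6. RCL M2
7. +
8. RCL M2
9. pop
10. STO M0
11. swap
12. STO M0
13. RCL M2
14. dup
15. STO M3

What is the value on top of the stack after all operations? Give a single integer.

Answer: 2

Derivation:
After op 1 (RCL M2): stack=[0] mem=[0,0,0,0]
After op 2 (push 2): stack=[0,2] mem=[0,0,0,0]
After op 3 (STO M2): stack=[0] mem=[0,0,2,0]
After op 4 (RCL M2): stack=[0,2] mem=[0,0,2,0]
After op 5 (dup): stack=[0,2,2] mem=[0,0,2,0]
After op 6 (RCL M2): stack=[0,2,2,2] mem=[0,0,2,0]
After op 7 (+): stack=[0,2,4] mem=[0,0,2,0]
After op 8 (RCL M2): stack=[0,2,4,2] mem=[0,0,2,0]
After op 9 (pop): stack=[0,2,4] mem=[0,0,2,0]
After op 10 (STO M0): stack=[0,2] mem=[4,0,2,0]
After op 11 (swap): stack=[2,0] mem=[4,0,2,0]
After op 12 (STO M0): stack=[2] mem=[0,0,2,0]
After op 13 (RCL M2): stack=[2,2] mem=[0,0,2,0]
After op 14 (dup): stack=[2,2,2] mem=[0,0,2,0]
After op 15 (STO M3): stack=[2,2] mem=[0,0,2,2]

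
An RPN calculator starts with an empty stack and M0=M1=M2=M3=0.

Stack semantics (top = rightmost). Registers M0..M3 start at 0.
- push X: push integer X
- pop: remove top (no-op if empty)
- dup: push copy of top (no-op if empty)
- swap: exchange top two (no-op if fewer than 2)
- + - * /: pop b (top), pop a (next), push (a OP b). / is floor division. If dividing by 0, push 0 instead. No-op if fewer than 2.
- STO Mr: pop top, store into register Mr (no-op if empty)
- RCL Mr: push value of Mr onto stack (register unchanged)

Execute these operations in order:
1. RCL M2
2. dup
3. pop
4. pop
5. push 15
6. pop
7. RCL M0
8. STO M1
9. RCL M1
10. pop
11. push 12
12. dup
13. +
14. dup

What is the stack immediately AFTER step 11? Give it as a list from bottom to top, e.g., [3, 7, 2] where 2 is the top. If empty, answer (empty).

After op 1 (RCL M2): stack=[0] mem=[0,0,0,0]
After op 2 (dup): stack=[0,0] mem=[0,0,0,0]
After op 3 (pop): stack=[0] mem=[0,0,0,0]
After op 4 (pop): stack=[empty] mem=[0,0,0,0]
After op 5 (push 15): stack=[15] mem=[0,0,0,0]
After op 6 (pop): stack=[empty] mem=[0,0,0,0]
After op 7 (RCL M0): stack=[0] mem=[0,0,0,0]
After op 8 (STO M1): stack=[empty] mem=[0,0,0,0]
After op 9 (RCL M1): stack=[0] mem=[0,0,0,0]
After op 10 (pop): stack=[empty] mem=[0,0,0,0]
After op 11 (push 12): stack=[12] mem=[0,0,0,0]

[12]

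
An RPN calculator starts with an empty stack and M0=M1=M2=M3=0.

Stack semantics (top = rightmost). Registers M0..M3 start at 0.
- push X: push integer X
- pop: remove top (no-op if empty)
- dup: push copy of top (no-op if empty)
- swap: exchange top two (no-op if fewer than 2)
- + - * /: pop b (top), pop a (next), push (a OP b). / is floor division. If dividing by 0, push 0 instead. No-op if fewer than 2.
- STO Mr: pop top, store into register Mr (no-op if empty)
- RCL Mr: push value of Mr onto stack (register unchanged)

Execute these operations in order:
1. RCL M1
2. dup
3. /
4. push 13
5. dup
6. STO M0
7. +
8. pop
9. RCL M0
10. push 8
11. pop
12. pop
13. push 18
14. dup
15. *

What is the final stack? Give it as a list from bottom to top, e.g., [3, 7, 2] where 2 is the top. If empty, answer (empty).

After op 1 (RCL M1): stack=[0] mem=[0,0,0,0]
After op 2 (dup): stack=[0,0] mem=[0,0,0,0]
After op 3 (/): stack=[0] mem=[0,0,0,0]
After op 4 (push 13): stack=[0,13] mem=[0,0,0,0]
After op 5 (dup): stack=[0,13,13] mem=[0,0,0,0]
After op 6 (STO M0): stack=[0,13] mem=[13,0,0,0]
After op 7 (+): stack=[13] mem=[13,0,0,0]
After op 8 (pop): stack=[empty] mem=[13,0,0,0]
After op 9 (RCL M0): stack=[13] mem=[13,0,0,0]
After op 10 (push 8): stack=[13,8] mem=[13,0,0,0]
After op 11 (pop): stack=[13] mem=[13,0,0,0]
After op 12 (pop): stack=[empty] mem=[13,0,0,0]
After op 13 (push 18): stack=[18] mem=[13,0,0,0]
After op 14 (dup): stack=[18,18] mem=[13,0,0,0]
After op 15 (*): stack=[324] mem=[13,0,0,0]

Answer: [324]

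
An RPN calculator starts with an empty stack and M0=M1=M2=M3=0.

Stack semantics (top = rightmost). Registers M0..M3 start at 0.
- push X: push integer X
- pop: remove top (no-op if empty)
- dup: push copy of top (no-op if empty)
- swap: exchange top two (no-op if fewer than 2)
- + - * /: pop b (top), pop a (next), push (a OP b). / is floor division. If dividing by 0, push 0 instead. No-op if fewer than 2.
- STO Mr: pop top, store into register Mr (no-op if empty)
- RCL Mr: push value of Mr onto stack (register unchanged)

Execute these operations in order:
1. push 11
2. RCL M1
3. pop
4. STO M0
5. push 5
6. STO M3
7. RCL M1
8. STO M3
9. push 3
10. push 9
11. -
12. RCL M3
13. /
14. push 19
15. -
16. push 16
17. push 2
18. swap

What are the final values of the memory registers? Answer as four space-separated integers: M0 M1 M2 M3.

Answer: 11 0 0 0

Derivation:
After op 1 (push 11): stack=[11] mem=[0,0,0,0]
After op 2 (RCL M1): stack=[11,0] mem=[0,0,0,0]
After op 3 (pop): stack=[11] mem=[0,0,0,0]
After op 4 (STO M0): stack=[empty] mem=[11,0,0,0]
After op 5 (push 5): stack=[5] mem=[11,0,0,0]
After op 6 (STO M3): stack=[empty] mem=[11,0,0,5]
After op 7 (RCL M1): stack=[0] mem=[11,0,0,5]
After op 8 (STO M3): stack=[empty] mem=[11,0,0,0]
After op 9 (push 3): stack=[3] mem=[11,0,0,0]
After op 10 (push 9): stack=[3,9] mem=[11,0,0,0]
After op 11 (-): stack=[-6] mem=[11,0,0,0]
After op 12 (RCL M3): stack=[-6,0] mem=[11,0,0,0]
After op 13 (/): stack=[0] mem=[11,0,0,0]
After op 14 (push 19): stack=[0,19] mem=[11,0,0,0]
After op 15 (-): stack=[-19] mem=[11,0,0,0]
After op 16 (push 16): stack=[-19,16] mem=[11,0,0,0]
After op 17 (push 2): stack=[-19,16,2] mem=[11,0,0,0]
After op 18 (swap): stack=[-19,2,16] mem=[11,0,0,0]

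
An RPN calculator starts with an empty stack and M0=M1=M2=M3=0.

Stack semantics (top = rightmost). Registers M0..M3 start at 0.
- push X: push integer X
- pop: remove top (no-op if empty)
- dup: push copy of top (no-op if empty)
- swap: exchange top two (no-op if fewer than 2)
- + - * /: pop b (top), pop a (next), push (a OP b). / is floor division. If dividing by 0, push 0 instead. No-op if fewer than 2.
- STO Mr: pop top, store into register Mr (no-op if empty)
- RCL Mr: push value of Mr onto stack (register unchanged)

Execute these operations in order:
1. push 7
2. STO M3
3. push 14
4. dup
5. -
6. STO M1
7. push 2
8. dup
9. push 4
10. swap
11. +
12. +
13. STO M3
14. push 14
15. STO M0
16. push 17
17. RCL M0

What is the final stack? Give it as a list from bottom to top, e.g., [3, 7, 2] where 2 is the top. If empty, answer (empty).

Answer: [17, 14]

Derivation:
After op 1 (push 7): stack=[7] mem=[0,0,0,0]
After op 2 (STO M3): stack=[empty] mem=[0,0,0,7]
After op 3 (push 14): stack=[14] mem=[0,0,0,7]
After op 4 (dup): stack=[14,14] mem=[0,0,0,7]
After op 5 (-): stack=[0] mem=[0,0,0,7]
After op 6 (STO M1): stack=[empty] mem=[0,0,0,7]
After op 7 (push 2): stack=[2] mem=[0,0,0,7]
After op 8 (dup): stack=[2,2] mem=[0,0,0,7]
After op 9 (push 4): stack=[2,2,4] mem=[0,0,0,7]
After op 10 (swap): stack=[2,4,2] mem=[0,0,0,7]
After op 11 (+): stack=[2,6] mem=[0,0,0,7]
After op 12 (+): stack=[8] mem=[0,0,0,7]
After op 13 (STO M3): stack=[empty] mem=[0,0,0,8]
After op 14 (push 14): stack=[14] mem=[0,0,0,8]
After op 15 (STO M0): stack=[empty] mem=[14,0,0,8]
After op 16 (push 17): stack=[17] mem=[14,0,0,8]
After op 17 (RCL M0): stack=[17,14] mem=[14,0,0,8]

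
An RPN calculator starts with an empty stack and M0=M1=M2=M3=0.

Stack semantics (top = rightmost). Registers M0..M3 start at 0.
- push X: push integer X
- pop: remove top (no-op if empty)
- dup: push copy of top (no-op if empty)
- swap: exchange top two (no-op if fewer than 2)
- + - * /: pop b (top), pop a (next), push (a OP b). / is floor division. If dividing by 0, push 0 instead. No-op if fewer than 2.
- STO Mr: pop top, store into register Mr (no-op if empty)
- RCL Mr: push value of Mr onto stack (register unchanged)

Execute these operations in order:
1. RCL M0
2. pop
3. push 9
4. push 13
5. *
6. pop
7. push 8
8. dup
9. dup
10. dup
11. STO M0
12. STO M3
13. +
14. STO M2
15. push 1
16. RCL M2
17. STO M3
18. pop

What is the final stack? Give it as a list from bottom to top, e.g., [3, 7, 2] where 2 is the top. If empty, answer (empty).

After op 1 (RCL M0): stack=[0] mem=[0,0,0,0]
After op 2 (pop): stack=[empty] mem=[0,0,0,0]
After op 3 (push 9): stack=[9] mem=[0,0,0,0]
After op 4 (push 13): stack=[9,13] mem=[0,0,0,0]
After op 5 (*): stack=[117] mem=[0,0,0,0]
After op 6 (pop): stack=[empty] mem=[0,0,0,0]
After op 7 (push 8): stack=[8] mem=[0,0,0,0]
After op 8 (dup): stack=[8,8] mem=[0,0,0,0]
After op 9 (dup): stack=[8,8,8] mem=[0,0,0,0]
After op 10 (dup): stack=[8,8,8,8] mem=[0,0,0,0]
After op 11 (STO M0): stack=[8,8,8] mem=[8,0,0,0]
After op 12 (STO M3): stack=[8,8] mem=[8,0,0,8]
After op 13 (+): stack=[16] mem=[8,0,0,8]
After op 14 (STO M2): stack=[empty] mem=[8,0,16,8]
After op 15 (push 1): stack=[1] mem=[8,0,16,8]
After op 16 (RCL M2): stack=[1,16] mem=[8,0,16,8]
After op 17 (STO M3): stack=[1] mem=[8,0,16,16]
After op 18 (pop): stack=[empty] mem=[8,0,16,16]

Answer: (empty)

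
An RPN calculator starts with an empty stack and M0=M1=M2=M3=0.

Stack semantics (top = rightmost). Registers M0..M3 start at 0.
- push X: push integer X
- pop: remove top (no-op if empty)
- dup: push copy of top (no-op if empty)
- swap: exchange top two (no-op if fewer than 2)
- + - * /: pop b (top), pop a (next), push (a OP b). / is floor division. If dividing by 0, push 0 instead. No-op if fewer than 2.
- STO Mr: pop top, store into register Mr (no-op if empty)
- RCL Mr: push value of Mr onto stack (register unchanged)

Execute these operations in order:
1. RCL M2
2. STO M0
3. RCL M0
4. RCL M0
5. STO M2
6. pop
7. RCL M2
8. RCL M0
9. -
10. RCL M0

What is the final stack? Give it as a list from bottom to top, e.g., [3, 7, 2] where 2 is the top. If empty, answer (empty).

Answer: [0, 0]

Derivation:
After op 1 (RCL M2): stack=[0] mem=[0,0,0,0]
After op 2 (STO M0): stack=[empty] mem=[0,0,0,0]
After op 3 (RCL M0): stack=[0] mem=[0,0,0,0]
After op 4 (RCL M0): stack=[0,0] mem=[0,0,0,0]
After op 5 (STO M2): stack=[0] mem=[0,0,0,0]
After op 6 (pop): stack=[empty] mem=[0,0,0,0]
After op 7 (RCL M2): stack=[0] mem=[0,0,0,0]
After op 8 (RCL M0): stack=[0,0] mem=[0,0,0,0]
After op 9 (-): stack=[0] mem=[0,0,0,0]
After op 10 (RCL M0): stack=[0,0] mem=[0,0,0,0]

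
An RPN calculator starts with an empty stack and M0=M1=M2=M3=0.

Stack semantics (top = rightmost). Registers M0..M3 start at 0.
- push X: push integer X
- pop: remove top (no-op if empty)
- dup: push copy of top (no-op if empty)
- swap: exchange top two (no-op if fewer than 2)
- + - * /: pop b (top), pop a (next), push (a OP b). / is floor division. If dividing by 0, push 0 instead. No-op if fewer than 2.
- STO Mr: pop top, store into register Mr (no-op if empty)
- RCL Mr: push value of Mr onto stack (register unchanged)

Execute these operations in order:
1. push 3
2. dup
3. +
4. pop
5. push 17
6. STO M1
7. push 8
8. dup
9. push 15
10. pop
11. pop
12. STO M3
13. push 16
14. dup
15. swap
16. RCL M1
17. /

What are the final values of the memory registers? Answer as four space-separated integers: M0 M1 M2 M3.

After op 1 (push 3): stack=[3] mem=[0,0,0,0]
After op 2 (dup): stack=[3,3] mem=[0,0,0,0]
After op 3 (+): stack=[6] mem=[0,0,0,0]
After op 4 (pop): stack=[empty] mem=[0,0,0,0]
After op 5 (push 17): stack=[17] mem=[0,0,0,0]
After op 6 (STO M1): stack=[empty] mem=[0,17,0,0]
After op 7 (push 8): stack=[8] mem=[0,17,0,0]
After op 8 (dup): stack=[8,8] mem=[0,17,0,0]
After op 9 (push 15): stack=[8,8,15] mem=[0,17,0,0]
After op 10 (pop): stack=[8,8] mem=[0,17,0,0]
After op 11 (pop): stack=[8] mem=[0,17,0,0]
After op 12 (STO M3): stack=[empty] mem=[0,17,0,8]
After op 13 (push 16): stack=[16] mem=[0,17,0,8]
After op 14 (dup): stack=[16,16] mem=[0,17,0,8]
After op 15 (swap): stack=[16,16] mem=[0,17,0,8]
After op 16 (RCL M1): stack=[16,16,17] mem=[0,17,0,8]
After op 17 (/): stack=[16,0] mem=[0,17,0,8]

Answer: 0 17 0 8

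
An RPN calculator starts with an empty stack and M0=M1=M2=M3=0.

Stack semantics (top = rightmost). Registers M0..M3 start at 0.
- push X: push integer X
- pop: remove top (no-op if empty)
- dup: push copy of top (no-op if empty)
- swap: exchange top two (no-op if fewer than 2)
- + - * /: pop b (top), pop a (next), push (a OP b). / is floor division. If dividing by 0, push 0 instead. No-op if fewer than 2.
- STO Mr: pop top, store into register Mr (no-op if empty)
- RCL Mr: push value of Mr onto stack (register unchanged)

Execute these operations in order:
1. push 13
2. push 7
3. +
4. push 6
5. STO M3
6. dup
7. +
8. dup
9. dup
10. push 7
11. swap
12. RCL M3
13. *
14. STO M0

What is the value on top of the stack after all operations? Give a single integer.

Answer: 7

Derivation:
After op 1 (push 13): stack=[13] mem=[0,0,0,0]
After op 2 (push 7): stack=[13,7] mem=[0,0,0,0]
After op 3 (+): stack=[20] mem=[0,0,0,0]
After op 4 (push 6): stack=[20,6] mem=[0,0,0,0]
After op 5 (STO M3): stack=[20] mem=[0,0,0,6]
After op 6 (dup): stack=[20,20] mem=[0,0,0,6]
After op 7 (+): stack=[40] mem=[0,0,0,6]
After op 8 (dup): stack=[40,40] mem=[0,0,0,6]
After op 9 (dup): stack=[40,40,40] mem=[0,0,0,6]
After op 10 (push 7): stack=[40,40,40,7] mem=[0,0,0,6]
After op 11 (swap): stack=[40,40,7,40] mem=[0,0,0,6]
After op 12 (RCL M3): stack=[40,40,7,40,6] mem=[0,0,0,6]
After op 13 (*): stack=[40,40,7,240] mem=[0,0,0,6]
After op 14 (STO M0): stack=[40,40,7] mem=[240,0,0,6]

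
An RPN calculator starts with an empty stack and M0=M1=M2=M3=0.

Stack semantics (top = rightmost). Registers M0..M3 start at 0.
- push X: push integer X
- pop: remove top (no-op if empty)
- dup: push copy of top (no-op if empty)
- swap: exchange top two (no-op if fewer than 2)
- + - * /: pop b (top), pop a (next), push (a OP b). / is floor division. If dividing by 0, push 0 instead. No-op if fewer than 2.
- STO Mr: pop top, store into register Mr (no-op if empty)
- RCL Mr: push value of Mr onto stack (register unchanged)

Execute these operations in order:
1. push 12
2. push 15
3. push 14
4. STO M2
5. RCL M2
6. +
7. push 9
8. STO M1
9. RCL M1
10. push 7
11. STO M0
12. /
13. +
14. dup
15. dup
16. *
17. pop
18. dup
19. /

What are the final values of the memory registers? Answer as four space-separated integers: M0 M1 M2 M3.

After op 1 (push 12): stack=[12] mem=[0,0,0,0]
After op 2 (push 15): stack=[12,15] mem=[0,0,0,0]
After op 3 (push 14): stack=[12,15,14] mem=[0,0,0,0]
After op 4 (STO M2): stack=[12,15] mem=[0,0,14,0]
After op 5 (RCL M2): stack=[12,15,14] mem=[0,0,14,0]
After op 6 (+): stack=[12,29] mem=[0,0,14,0]
After op 7 (push 9): stack=[12,29,9] mem=[0,0,14,0]
After op 8 (STO M1): stack=[12,29] mem=[0,9,14,0]
After op 9 (RCL M1): stack=[12,29,9] mem=[0,9,14,0]
After op 10 (push 7): stack=[12,29,9,7] mem=[0,9,14,0]
After op 11 (STO M0): stack=[12,29,9] mem=[7,9,14,0]
After op 12 (/): stack=[12,3] mem=[7,9,14,0]
After op 13 (+): stack=[15] mem=[7,9,14,0]
After op 14 (dup): stack=[15,15] mem=[7,9,14,0]
After op 15 (dup): stack=[15,15,15] mem=[7,9,14,0]
After op 16 (*): stack=[15,225] mem=[7,9,14,0]
After op 17 (pop): stack=[15] mem=[7,9,14,0]
After op 18 (dup): stack=[15,15] mem=[7,9,14,0]
After op 19 (/): stack=[1] mem=[7,9,14,0]

Answer: 7 9 14 0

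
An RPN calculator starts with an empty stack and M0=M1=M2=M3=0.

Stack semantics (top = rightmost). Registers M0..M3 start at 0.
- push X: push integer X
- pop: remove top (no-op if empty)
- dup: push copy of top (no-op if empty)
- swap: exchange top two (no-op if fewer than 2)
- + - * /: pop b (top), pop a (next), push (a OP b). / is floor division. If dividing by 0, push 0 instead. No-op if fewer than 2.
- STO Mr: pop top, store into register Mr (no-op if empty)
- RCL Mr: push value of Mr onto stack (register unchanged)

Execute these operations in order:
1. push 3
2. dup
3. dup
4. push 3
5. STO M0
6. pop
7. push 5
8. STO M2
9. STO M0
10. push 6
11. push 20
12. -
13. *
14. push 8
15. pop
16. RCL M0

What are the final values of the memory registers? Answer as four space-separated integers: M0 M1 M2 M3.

After op 1 (push 3): stack=[3] mem=[0,0,0,0]
After op 2 (dup): stack=[3,3] mem=[0,0,0,0]
After op 3 (dup): stack=[3,3,3] mem=[0,0,0,0]
After op 4 (push 3): stack=[3,3,3,3] mem=[0,0,0,0]
After op 5 (STO M0): stack=[3,3,3] mem=[3,0,0,0]
After op 6 (pop): stack=[3,3] mem=[3,0,0,0]
After op 7 (push 5): stack=[3,3,5] mem=[3,0,0,0]
After op 8 (STO M2): stack=[3,3] mem=[3,0,5,0]
After op 9 (STO M0): stack=[3] mem=[3,0,5,0]
After op 10 (push 6): stack=[3,6] mem=[3,0,5,0]
After op 11 (push 20): stack=[3,6,20] mem=[3,0,5,0]
After op 12 (-): stack=[3,-14] mem=[3,0,5,0]
After op 13 (*): stack=[-42] mem=[3,0,5,0]
After op 14 (push 8): stack=[-42,8] mem=[3,0,5,0]
After op 15 (pop): stack=[-42] mem=[3,0,5,0]
After op 16 (RCL M0): stack=[-42,3] mem=[3,0,5,0]

Answer: 3 0 5 0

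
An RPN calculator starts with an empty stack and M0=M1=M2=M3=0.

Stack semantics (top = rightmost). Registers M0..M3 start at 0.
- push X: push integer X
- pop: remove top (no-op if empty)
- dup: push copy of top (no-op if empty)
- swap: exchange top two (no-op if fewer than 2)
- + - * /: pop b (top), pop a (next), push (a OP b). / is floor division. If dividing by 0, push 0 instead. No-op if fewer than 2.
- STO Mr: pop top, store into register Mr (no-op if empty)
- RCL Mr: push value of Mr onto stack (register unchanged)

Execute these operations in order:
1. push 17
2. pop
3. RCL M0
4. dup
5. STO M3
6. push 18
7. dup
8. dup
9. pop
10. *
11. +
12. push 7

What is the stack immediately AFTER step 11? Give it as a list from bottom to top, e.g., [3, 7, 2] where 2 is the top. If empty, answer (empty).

After op 1 (push 17): stack=[17] mem=[0,0,0,0]
After op 2 (pop): stack=[empty] mem=[0,0,0,0]
After op 3 (RCL M0): stack=[0] mem=[0,0,0,0]
After op 4 (dup): stack=[0,0] mem=[0,0,0,0]
After op 5 (STO M3): stack=[0] mem=[0,0,0,0]
After op 6 (push 18): stack=[0,18] mem=[0,0,0,0]
After op 7 (dup): stack=[0,18,18] mem=[0,0,0,0]
After op 8 (dup): stack=[0,18,18,18] mem=[0,0,0,0]
After op 9 (pop): stack=[0,18,18] mem=[0,0,0,0]
After op 10 (*): stack=[0,324] mem=[0,0,0,0]
After op 11 (+): stack=[324] mem=[0,0,0,0]

[324]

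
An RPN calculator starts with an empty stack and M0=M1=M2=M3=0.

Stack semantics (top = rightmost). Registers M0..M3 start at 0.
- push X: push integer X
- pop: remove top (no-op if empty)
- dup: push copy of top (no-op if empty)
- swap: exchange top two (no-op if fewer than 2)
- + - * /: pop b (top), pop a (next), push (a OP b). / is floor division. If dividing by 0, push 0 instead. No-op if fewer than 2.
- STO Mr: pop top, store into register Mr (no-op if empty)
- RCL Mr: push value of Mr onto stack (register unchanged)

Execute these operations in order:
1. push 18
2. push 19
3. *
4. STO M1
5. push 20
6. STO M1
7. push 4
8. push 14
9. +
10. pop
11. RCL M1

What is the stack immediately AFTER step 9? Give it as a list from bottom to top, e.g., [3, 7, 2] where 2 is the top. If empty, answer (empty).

After op 1 (push 18): stack=[18] mem=[0,0,0,0]
After op 2 (push 19): stack=[18,19] mem=[0,0,0,0]
After op 3 (*): stack=[342] mem=[0,0,0,0]
After op 4 (STO M1): stack=[empty] mem=[0,342,0,0]
After op 5 (push 20): stack=[20] mem=[0,342,0,0]
After op 6 (STO M1): stack=[empty] mem=[0,20,0,0]
After op 7 (push 4): stack=[4] mem=[0,20,0,0]
After op 8 (push 14): stack=[4,14] mem=[0,20,0,0]
After op 9 (+): stack=[18] mem=[0,20,0,0]

[18]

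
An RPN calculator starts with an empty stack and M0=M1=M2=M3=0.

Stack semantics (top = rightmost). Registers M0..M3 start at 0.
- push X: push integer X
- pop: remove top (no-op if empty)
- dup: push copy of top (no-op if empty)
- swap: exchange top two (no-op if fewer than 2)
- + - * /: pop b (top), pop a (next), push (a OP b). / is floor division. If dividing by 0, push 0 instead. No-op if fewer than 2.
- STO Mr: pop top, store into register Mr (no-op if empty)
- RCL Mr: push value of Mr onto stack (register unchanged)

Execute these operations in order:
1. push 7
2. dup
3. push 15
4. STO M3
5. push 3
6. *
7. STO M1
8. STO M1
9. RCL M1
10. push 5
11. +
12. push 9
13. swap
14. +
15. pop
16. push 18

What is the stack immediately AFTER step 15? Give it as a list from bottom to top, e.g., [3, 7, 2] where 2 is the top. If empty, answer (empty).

After op 1 (push 7): stack=[7] mem=[0,0,0,0]
After op 2 (dup): stack=[7,7] mem=[0,0,0,0]
After op 3 (push 15): stack=[7,7,15] mem=[0,0,0,0]
After op 4 (STO M3): stack=[7,7] mem=[0,0,0,15]
After op 5 (push 3): stack=[7,7,3] mem=[0,0,0,15]
After op 6 (*): stack=[7,21] mem=[0,0,0,15]
After op 7 (STO M1): stack=[7] mem=[0,21,0,15]
After op 8 (STO M1): stack=[empty] mem=[0,7,0,15]
After op 9 (RCL M1): stack=[7] mem=[0,7,0,15]
After op 10 (push 5): stack=[7,5] mem=[0,7,0,15]
After op 11 (+): stack=[12] mem=[0,7,0,15]
After op 12 (push 9): stack=[12,9] mem=[0,7,0,15]
After op 13 (swap): stack=[9,12] mem=[0,7,0,15]
After op 14 (+): stack=[21] mem=[0,7,0,15]
After op 15 (pop): stack=[empty] mem=[0,7,0,15]

(empty)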